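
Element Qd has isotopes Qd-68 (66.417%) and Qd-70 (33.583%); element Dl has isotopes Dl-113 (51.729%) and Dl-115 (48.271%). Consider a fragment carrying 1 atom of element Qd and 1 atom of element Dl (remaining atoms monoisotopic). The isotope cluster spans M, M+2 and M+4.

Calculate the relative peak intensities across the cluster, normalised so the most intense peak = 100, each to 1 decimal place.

69.5 : 100.0 : 32.8

Element Qd pattern (n=1): 0.66417 : 0.33583
Element Dl pattern (n=1): 0.51729 : 0.48271
Convolve the two distributions (both contribute in 2-u steps):
  M: 0.66417×0.51729 = 0.343568
  M+2: 0.66417×0.48271 + 0.33583×0.51729 = 0.494323
  M+4: 0.33583×0.48271 = 0.162108
Scale to base peak (0.494323) = 100: 69.5 : 100.0 : 32.8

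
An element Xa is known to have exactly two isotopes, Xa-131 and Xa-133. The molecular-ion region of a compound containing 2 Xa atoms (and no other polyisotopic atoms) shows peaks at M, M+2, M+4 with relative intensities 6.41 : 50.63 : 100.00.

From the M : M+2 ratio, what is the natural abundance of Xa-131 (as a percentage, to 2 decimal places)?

20.20%

Let p = fractional abundance of Xa-131. I(M+2)/I(M) = [C(2,1)·p^1·(1−p)] / p^2 = 2·(1−p)/p = 50.63/6.41 = 7.8986
(1−p)/p = 7.8986/2 = 3.9493  ⇒  p = 1/(1 + 3.9493) = 0.2020
Xa-131: 20.20%, Xa-133: 79.80%.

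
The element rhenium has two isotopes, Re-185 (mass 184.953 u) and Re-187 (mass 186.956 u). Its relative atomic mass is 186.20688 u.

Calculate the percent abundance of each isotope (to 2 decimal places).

Re-185: 37.40%, Re-187: 62.60%

Writing the weighted mean with unknown fraction x of Re-185:
184.953·x + 186.956·(1 − x) = 186.20688
(184.953 − 186.956)·x = 186.20688 − 186.956
x = -0.74912 / -2.003 = 0.37400 → 37.40% Re-185, 62.60% Re-187.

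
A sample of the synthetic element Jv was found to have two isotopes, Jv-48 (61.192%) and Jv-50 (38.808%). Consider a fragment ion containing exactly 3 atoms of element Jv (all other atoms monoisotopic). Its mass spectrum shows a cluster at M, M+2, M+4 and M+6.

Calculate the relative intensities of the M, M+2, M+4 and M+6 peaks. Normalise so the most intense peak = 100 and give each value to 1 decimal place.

Expanding (0.61192 + 0.38808)^3:
P(M) = 0.61192^3 = 0.229131
P(M+2) = 3 × 0.61192^2 × 0.38808^1 = 0.435945
P(M+4) = 3 × 0.61192^1 × 0.38808^2 = 0.276477
P(M+6) = 0.38808^3 = 0.058447
The M+2 peak is largest (0.435945); scaling to 100 gives 52.6 : 100.0 : 63.4 : 13.4.

52.6 : 100.0 : 63.4 : 13.4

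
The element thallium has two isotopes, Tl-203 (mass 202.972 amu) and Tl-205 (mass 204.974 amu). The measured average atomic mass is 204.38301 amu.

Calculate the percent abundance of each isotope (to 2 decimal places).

With x = fraction of Tl-203 (so Tl-205 is 1 − x):
202.972·x + 204.974·(1 − x) = 204.38301
(202.972 − 204.974)·x = 204.38301 − 204.974
x = -0.59099 / -2.002 = 0.29520 → 29.52% Tl-203, 70.48% Tl-205.

Tl-203: 29.52%, Tl-205: 70.48%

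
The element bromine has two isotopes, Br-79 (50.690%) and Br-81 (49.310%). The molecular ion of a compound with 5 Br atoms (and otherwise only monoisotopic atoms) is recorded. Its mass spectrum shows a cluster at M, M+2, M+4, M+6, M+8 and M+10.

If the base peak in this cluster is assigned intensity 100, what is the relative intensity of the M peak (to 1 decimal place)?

10.6

Binomial terms of (0.50690 + 0.49310)^5: M 0.0335, M+2 0.1628, M+4 0.3167, M+6 0.3081, M+8 0.1498, M+10 0.0292 → M+4 is the base peak.
P(M+4) = C(5,2) × 0.50690^3 × 0.49310^2 = 10 × 0.13024674 × 0.24314761 = 0.316692 (base)
P(M) = C(5,0) × 0.50690^5 × 0.49310^0 = 1 × 0.03346659 × 1.0000 = 0.033467
Relative intensity = 0.033467 / 0.316692 × 100 = 10.6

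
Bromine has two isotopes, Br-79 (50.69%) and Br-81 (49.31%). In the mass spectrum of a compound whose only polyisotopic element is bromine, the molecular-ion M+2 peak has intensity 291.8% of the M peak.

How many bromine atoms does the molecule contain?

3

For n independent Br atoms, I(M+2)/I(M) = n · (abundance Br-81) / (abundance Br-79) = n · 0.4931/0.5069.
n = 2.918 × 0.5069/0.4931 = 3.00 ≈ 3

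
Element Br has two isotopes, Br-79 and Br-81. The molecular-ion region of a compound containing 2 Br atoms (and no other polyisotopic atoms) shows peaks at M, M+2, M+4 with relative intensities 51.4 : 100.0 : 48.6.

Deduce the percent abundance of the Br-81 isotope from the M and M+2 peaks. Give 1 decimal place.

49.3%

Let p = fractional abundance of Br-79. I(M+2)/I(M) = [C(2,1)·p^1·(1−p)] / p^2 = 2·(1−p)/p = 100.0/51.4 = 1.9455
(1−p)/p = 1.9455/2 = 0.9728  ⇒  p = 1/(1 + 0.9728) = 0.5069
Br-79: 50.7%, Br-81: 49.3%.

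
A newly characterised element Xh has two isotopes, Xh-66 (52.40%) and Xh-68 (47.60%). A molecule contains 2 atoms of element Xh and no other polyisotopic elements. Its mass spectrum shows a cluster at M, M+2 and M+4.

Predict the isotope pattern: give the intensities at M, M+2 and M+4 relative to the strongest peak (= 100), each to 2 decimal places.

55.04 : 100.00 : 45.42

Expanding (0.5240 + 0.4760)^2:
P(M) = 0.5240^2 = 0.274576
P(M+2) = 2 × 0.5240^1 × 0.4760^1 = 0.498848
P(M+4) = 0.4760^2 = 0.226576
The M+2 peak is largest (0.498848); scaling to 100 gives 55.04 : 100.00 : 45.42.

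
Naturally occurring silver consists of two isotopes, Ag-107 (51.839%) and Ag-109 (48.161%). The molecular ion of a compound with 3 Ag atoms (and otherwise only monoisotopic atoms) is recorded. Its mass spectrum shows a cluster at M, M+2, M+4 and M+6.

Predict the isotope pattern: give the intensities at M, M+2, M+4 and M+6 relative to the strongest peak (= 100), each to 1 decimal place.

Each Ag atom is independently Ag-107 (p = 0.51839) or Ag-109 (q = 0.48161); the cluster is the binomial expansion (p + q)^3.
P(M) = 0.51839^3 = 0.139306
P(M+2) = 3 × 0.51839^2 × 0.48161^1 = 0.388267
P(M+4) = 3 × 0.51839^1 × 0.48161^2 = 0.360719
P(M+6) = 0.48161^3 = 0.111709
The M+2 peak is largest (0.388267); scaling to 100 gives 35.9 : 100.0 : 92.9 : 28.8.

35.9 : 100.0 : 92.9 : 28.8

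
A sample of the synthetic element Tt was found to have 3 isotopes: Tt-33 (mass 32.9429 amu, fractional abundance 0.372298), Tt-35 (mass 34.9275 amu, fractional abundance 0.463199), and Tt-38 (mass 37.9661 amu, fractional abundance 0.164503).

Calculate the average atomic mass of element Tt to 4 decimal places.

34.6885 amu

Ar = Σ fᵢ·mᵢ = 0.372298 × 32.9429 + 0.463199 × 34.9275 + 0.164503 × 37.9661
= 12.26458 + 16.17838 + 6.24554 = 34.68850 amu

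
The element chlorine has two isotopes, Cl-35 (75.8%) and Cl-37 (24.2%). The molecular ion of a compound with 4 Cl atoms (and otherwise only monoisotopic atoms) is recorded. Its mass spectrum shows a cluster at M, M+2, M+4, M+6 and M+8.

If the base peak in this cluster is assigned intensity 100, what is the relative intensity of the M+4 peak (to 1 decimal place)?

Term probabilities: M 0.3301, M+2 0.4216, M+4 0.2019, M+6 0.0430, M+8 0.0034. Base peak = M+2.
P(M+2) = C(4,1) × 0.758^3 × 0.242^1 = 4 × 0.43551951 × 0.2420 = 0.421583 (base)
P(M+4) = C(4,2) × 0.758^2 × 0.242^2 = 6 × 0.574564 × 0.058564 = 0.201893
Relative intensity = 0.201893 / 0.421583 × 100 = 47.9

47.9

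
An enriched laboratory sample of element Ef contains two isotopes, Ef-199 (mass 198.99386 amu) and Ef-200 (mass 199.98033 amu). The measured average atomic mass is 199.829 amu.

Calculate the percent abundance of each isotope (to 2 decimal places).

With x = fraction of Ef-199 (so Ef-200 is 1 − x):
198.99386·x + 199.98033·(1 − x) = 199.829
(198.99386 − 199.98033)·x = 199.829 − 199.98033
x = -0.15133 / -0.98647 = 0.15341 → 15.34% Ef-199, 84.66% Ef-200.

Ef-199: 15.34%, Ef-200: 84.66%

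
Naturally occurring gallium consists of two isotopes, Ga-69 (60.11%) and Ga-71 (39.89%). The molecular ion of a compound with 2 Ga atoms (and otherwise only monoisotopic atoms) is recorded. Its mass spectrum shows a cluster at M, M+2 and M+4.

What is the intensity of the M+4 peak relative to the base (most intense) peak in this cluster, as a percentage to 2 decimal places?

33.18%

(0.6011 + 0.3989)^2 gives M 0.3613, M+2 0.4796, M+4 0.1591; the largest is M+2.
P(M+2) = C(2,1) × 0.6011^1 × 0.3989^1 = 2 × 0.6011 × 0.3989 = 0.479558 (base)
P(M+4) = C(2,2) × 0.6011^0 × 0.3989^2 = 1 × 1.0000 × 0.15912121 = 0.159121
Relative intensity = 0.159121 / 0.479558 × 100 = 33.18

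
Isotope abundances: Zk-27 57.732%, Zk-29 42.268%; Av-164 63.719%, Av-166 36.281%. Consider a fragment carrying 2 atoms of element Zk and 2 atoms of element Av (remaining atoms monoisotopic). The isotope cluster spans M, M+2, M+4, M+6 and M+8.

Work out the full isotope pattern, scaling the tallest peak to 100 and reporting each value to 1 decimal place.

Element Zk pattern (n=2): 0.33329838 : 0.48804324 : 0.17865838
Element Av pattern (n=2): 0.4060111 : 0.46235781 : 0.1316311
Convolve the two distributions (both contribute in 2-u steps):
  M: 0.33329838×0.4060111 = 0.135323
  M+2: 0.33329838×0.46235781 + 0.48804324×0.4060111 = 0.352254
  M+4: 0.33329838×0.1316311 + 0.48804324×0.46235781 + 0.17865838×0.4060111 = 0.342060
  M+6: 0.48804324×0.1316311 + 0.17865838×0.46235781 = 0.146846
  M+8: 0.17865838×0.1316311 = 0.023517
Scale to base peak (0.352254) = 100: 38.4 : 100.0 : 97.1 : 41.7 : 6.7

38.4 : 100.0 : 97.1 : 41.7 : 6.7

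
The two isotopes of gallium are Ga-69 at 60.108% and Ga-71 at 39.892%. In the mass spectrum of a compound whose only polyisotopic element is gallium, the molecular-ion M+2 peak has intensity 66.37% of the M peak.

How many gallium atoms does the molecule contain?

With n Ga atoms, P(M+2)/P(M) = C(n,1)·p^(n−1)q / p^n = n·q/p = n · 0.39892/0.60108.
n = 0.6637 × 0.60108/0.39892 = 1.00 ≈ 1

1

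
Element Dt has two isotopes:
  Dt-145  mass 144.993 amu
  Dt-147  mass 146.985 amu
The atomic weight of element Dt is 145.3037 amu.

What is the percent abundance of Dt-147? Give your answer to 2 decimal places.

15.60%

With x = fraction of Dt-145 (so Dt-147 is 1 − x):
144.993·x + 146.985·(1 − x) = 145.3037
(144.993 − 146.985)·x = 145.3037 − 146.985
x = -1.6813 / -1.992 = 0.84403 → 84.40% Dt-145, 15.60% Dt-147.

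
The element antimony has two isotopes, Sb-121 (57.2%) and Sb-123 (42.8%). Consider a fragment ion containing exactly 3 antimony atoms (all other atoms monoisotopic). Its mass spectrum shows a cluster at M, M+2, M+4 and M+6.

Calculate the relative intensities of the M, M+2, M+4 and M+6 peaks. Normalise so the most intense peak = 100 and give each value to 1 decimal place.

44.5 : 100.0 : 74.8 : 18.7

Expanding (0.572 + 0.428)^3:
P(M) = 0.572^3 = 0.187149
P(M+2) = 3 × 0.572^2 × 0.428^1 = 0.420104
P(M+4) = 3 × 0.572^1 × 0.428^2 = 0.314344
P(M+6) = 0.428^3 = 0.078403
The M+2 peak is largest (0.420104); scaling to 100 gives 44.5 : 100.0 : 74.8 : 18.7.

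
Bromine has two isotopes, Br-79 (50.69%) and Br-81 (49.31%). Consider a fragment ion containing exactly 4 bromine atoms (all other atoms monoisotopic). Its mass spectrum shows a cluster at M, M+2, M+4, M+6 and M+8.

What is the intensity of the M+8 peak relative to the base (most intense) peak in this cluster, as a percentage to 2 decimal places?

Binomial terms of (0.5069 + 0.4931)^4: M 0.0660, M+2 0.2569, M+4 0.3749, M+6 0.2431, M+8 0.0591 → M+4 is the base peak.
P(M+4) = C(4,2) × 0.5069^2 × 0.4931^2 = 6 × 0.25694761 × 0.24314761 = 0.374857 (base)
P(M+8) = C(4,4) × 0.5069^0 × 0.4931^4 = 1 × 1.0000 × 0.05912076 = 0.059121
Relative intensity = 0.059121 / 0.374857 × 100 = 15.77

15.77%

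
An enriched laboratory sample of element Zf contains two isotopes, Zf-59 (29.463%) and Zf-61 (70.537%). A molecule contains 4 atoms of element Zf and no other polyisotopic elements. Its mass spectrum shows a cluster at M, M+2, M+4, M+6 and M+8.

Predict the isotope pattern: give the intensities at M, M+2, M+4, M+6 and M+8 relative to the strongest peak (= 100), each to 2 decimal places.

1.82 : 17.45 : 62.65 : 100.00 : 59.85

Expanding (0.29463 + 0.70537)^4:
P(M) = 0.29463^4 = 0.007535
P(M+2) = 4 × 0.29463^3 × 0.70537^1 = 0.072162
P(M+4) = 6 × 0.29463^2 × 0.70537^2 = 0.259143
P(M+6) = 4 × 0.29463^1 × 0.70537^3 = 0.413607
P(M+8) = 0.70537^4 = 0.247553
The M+6 peak is largest (0.413607); scaling to 100 gives 1.82 : 17.45 : 62.65 : 100.00 : 59.85.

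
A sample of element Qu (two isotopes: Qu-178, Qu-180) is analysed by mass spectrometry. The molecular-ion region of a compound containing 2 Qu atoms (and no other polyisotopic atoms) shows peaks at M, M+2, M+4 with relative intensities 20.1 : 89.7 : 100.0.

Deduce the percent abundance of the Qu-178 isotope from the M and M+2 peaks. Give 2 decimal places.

30.95%

Let p = fractional abundance of Qu-178. I(M+2)/I(M) = [C(2,1)·p^1·(1−p)] / p^2 = 2·(1−p)/p = 89.7/20.1 = 4.4627
(1−p)/p = 4.4627/2 = 2.2313  ⇒  p = 1/(1 + 2.2313) = 0.3095
Qu-178: 30.95%, Qu-180: 69.05%.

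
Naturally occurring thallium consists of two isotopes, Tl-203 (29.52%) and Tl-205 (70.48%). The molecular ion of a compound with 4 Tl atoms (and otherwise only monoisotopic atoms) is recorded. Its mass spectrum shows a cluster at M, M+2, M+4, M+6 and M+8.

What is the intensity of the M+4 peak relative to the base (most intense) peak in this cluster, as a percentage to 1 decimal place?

62.8%

Term probabilities: M 0.0076, M+2 0.0725, M+4 0.2597, M+6 0.4134, M+8 0.2468. Base peak = M+6.
P(M+6) = C(4,3) × 0.2952^1 × 0.7048^3 = 4 × 0.2952 × 0.35010449 = 0.413403 (base)
P(M+4) = C(4,2) × 0.2952^2 × 0.7048^2 = 6 × 0.08714304 × 0.49674304 = 0.259726
Relative intensity = 0.259726 / 0.413403 × 100 = 62.8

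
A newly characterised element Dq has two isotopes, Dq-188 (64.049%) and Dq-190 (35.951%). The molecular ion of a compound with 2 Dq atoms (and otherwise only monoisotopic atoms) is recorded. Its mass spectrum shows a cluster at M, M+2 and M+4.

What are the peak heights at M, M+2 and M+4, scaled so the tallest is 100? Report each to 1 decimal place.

89.1 : 100.0 : 28.1

The 2 Dq atoms are independent, so intensities follow the terms of (0.64049 + 0.35951)^2.
P(M) = 0.64049^2 = 0.410227
P(M+2) = 2 × 0.64049^1 × 0.35951^1 = 0.460525
P(M+4) = 0.35951^2 = 0.129247
The M+2 peak is largest (0.460525); scaling to 100 gives 89.1 : 100.0 : 28.1.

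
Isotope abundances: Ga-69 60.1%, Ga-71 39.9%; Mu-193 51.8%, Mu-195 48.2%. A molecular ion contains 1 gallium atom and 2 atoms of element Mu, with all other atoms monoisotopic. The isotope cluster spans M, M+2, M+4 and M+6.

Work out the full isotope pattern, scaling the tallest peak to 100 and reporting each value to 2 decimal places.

Gallium pattern (n=1): 0.6010 : 0.3990
Element Mu pattern (n=2): 0.268324 : 0.499352 : 0.232324
Convolve the two distributions (both contribute in 2-u steps):
  M: 0.6010×0.268324 = 0.161263
  M+2: 0.6010×0.499352 + 0.3990×0.268324 = 0.407172
  M+4: 0.6010×0.232324 + 0.3990×0.499352 = 0.338868
  M+6: 0.3990×0.232324 = 0.092697
Scale to base peak (0.407172) = 100: 39.61 : 100.00 : 83.22 : 22.77

39.61 : 100.00 : 83.22 : 22.77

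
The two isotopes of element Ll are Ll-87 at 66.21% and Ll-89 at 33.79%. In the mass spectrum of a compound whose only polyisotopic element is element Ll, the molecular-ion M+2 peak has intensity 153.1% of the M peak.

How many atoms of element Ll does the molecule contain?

With n Ll atoms, P(M+2)/P(M) = C(n,1)·p^(n−1)q / p^n = n·q/p = n · 0.3379/0.6621.
n = 1.531 × 0.6621/0.3379 = 3.00 ≈ 3

3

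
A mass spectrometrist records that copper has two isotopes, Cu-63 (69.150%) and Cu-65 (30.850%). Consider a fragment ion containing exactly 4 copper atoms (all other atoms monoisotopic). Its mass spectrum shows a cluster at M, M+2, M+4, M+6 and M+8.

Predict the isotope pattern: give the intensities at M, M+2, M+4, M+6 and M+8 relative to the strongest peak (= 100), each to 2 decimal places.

56.04 : 100.00 : 66.92 : 19.90 : 2.22

Expanding (0.69150 + 0.30850)^4:
P(M) = 0.69150^4 = 0.228649
P(M+2) = 4 × 0.69150^3 × 0.30850^1 = 0.408030
P(M+4) = 6 × 0.69150^2 × 0.30850^2 = 0.273052
P(M+6) = 4 × 0.69150^1 × 0.30850^3 = 0.081212
P(M+8) = 0.30850^4 = 0.009058
The M+2 peak is largest (0.408030); scaling to 100 gives 56.04 : 100.00 : 66.92 : 19.90 : 2.22.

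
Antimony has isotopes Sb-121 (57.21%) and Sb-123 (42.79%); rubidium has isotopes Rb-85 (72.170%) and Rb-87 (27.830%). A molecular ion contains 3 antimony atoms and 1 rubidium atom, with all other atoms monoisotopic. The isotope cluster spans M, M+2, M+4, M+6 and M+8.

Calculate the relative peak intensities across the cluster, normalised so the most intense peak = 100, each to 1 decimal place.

Antimony pattern (n=3): 0.18724742 : 0.42015297 : 0.3142518 : 0.07834781
Rubidium pattern (n=1): 0.7217 : 0.2783
Convolve the two distributions (both contribute in 2-u steps):
  M: 0.18724742×0.7217 = 0.135136
  M+2: 0.18724742×0.2783 + 0.42015297×0.7217 = 0.355335
  M+4: 0.42015297×0.2783 + 0.3142518×0.7217 = 0.343724
  M+6: 0.3142518×0.2783 + 0.07834781×0.7217 = 0.144000
  M+8: 0.07834781×0.2783 = 0.021804
Scale to base peak (0.355335) = 100: 38.0 : 100.0 : 96.7 : 40.5 : 6.1

38.0 : 100.0 : 96.7 : 40.5 : 6.1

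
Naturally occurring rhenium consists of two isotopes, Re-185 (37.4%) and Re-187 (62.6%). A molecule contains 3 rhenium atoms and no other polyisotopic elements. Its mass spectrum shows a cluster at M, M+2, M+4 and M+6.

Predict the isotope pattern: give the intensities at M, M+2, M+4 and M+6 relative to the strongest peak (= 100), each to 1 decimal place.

11.9 : 59.7 : 100.0 : 55.8

The 3 Re atoms are independent, so intensities follow the terms of (0.374 + 0.626)^3.
P(M) = 0.374^3 = 0.052314
P(M+2) = 3 × 0.374^2 × 0.626^1 = 0.262687
P(M+4) = 3 × 0.374^1 × 0.626^2 = 0.439685
P(M+6) = 0.626^3 = 0.245314
The M+4 peak is largest (0.439685); scaling to 100 gives 11.9 : 59.7 : 100.0 : 55.8.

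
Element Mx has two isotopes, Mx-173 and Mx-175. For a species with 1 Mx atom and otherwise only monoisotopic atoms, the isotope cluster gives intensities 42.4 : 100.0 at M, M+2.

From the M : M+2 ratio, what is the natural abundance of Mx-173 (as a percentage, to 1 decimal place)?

29.8%

Write p for the Mx-173 fraction. I(M+2)/I(M) = [C(1,1)·p^0·(1−p)] / p^1 = 1·(1−p)/p = 100.0/42.4 = 2.3585
(1−p)/p = 2.3585/1 = 2.3585  ⇒  p = 1/(1 + 2.3585) = 0.2978
Mx-173: 29.8%, Mx-175: 70.2%.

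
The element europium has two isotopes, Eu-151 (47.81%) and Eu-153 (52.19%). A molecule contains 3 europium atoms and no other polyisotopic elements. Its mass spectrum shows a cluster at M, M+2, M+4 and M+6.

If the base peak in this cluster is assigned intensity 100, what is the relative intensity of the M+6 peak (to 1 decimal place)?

Term probabilities: M 0.1093, M+2 0.3579, M+4 0.3907, M+6 0.1422. Base peak = M+4.
P(M+4) = C(3,2) × 0.4781^1 × 0.5219^2 = 3 × 0.4781 × 0.27237961 = 0.390674 (base)
P(M+6) = C(3,3) × 0.4781^0 × 0.5219^3 = 1 × 1.0000 × 0.14215492 = 0.142155
Relative intensity = 0.142155 / 0.390674 × 100 = 36.4

36.4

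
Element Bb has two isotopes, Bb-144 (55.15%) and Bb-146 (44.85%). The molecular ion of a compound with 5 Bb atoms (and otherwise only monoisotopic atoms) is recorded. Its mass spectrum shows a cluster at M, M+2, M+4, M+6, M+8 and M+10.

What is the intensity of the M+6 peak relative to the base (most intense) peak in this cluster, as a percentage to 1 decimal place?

81.3%

Binomial terms of (0.5515 + 0.4485)^5: M 0.0510, M+2 0.2075, M+4 0.3374, M+6 0.2744, M+8 0.1116, M+10 0.0181 → M+4 is the base peak.
P(M+4) = C(5,2) × 0.5515^3 × 0.4485^2 = 10 × 0.16773997 × 0.20115225 = 0.337413 (base)
P(M+6) = C(5,3) × 0.5515^2 × 0.4485^3 = 10 × 0.30415225 × 0.09021678 = 0.274396
Relative intensity = 0.274396 / 0.337413 × 100 = 81.3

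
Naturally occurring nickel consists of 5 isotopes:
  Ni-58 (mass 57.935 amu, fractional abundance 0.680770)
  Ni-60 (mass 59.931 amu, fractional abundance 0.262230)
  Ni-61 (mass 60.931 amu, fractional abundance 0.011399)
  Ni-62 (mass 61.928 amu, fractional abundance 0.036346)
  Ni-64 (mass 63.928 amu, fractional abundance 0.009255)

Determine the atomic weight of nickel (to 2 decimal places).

58.69 amu

The abundance-weighted mean is 0.680770 × 57.935 + 0.262230 × 59.931 + 0.011399 × 60.931 + 0.036346 × 61.928 + 0.009255 × 63.928
= 39.4404 + 15.7157 + 0.6946 + 2.2508 + 0.5917 = 58.6932 amu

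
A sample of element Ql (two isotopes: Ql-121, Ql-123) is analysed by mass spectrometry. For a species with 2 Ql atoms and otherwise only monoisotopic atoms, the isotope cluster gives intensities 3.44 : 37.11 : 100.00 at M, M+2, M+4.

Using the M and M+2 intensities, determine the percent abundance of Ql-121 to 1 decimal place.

Write p for the Ql-121 fraction. I(M+2)/I(M) = [C(2,1)·p^1·(1−p)] / p^2 = 2·(1−p)/p = 37.11/3.44 = 10.7878
(1−p)/p = 10.7878/2 = 5.3939  ⇒  p = 1/(1 + 5.3939) = 0.1564
Ql-121: 15.6%, Ql-123: 84.4%.

15.6%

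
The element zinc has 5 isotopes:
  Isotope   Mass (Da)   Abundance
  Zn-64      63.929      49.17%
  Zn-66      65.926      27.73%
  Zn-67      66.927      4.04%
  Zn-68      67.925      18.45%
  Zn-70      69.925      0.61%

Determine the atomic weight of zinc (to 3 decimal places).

The abundance-weighted mean is 0.4917 × 63.929 + 0.2773 × 65.926 + 0.0404 × 66.927 + 0.1845 × 67.925 + 0.0061 × 69.925
= 31.4339 + 18.2813 + 2.7039 + 12.5322 + 0.4265 = 65.3778 Da

65.378 Da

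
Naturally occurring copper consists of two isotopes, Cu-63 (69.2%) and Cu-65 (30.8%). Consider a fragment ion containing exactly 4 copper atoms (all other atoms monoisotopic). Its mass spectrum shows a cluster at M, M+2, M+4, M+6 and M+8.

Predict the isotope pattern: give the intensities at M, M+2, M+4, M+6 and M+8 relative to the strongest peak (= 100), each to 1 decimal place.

Expanding (0.692 + 0.308)^4:
P(M) = 0.692^4 = 0.229311
P(M+2) = 4 × 0.692^3 × 0.308^1 = 0.408253
P(M+4) = 6 × 0.692^2 × 0.308^2 = 0.272562
P(M+6) = 4 × 0.692^1 × 0.308^3 = 0.080876
P(M+8) = 0.308^4 = 0.008999
The M+2 peak is largest (0.408253); scaling to 100 gives 56.2 : 100.0 : 66.8 : 19.8 : 2.2.

56.2 : 100.0 : 66.8 : 19.8 : 2.2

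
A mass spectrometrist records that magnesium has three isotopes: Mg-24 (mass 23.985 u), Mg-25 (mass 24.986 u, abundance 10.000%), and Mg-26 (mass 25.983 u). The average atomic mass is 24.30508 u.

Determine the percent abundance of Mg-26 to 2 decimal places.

11.01%

The remaining 90.000% is split between Mg-24 (fraction x) and Mg-26 (fraction 0.90000 − x).
Substituting: 23.985x + 25.983(0.90000 − x) = 21.80648
(23.985 − 25.983)x = -1.57822  ⇒  x = 0.78990, y = 0.11010
Mg-24: 78.99%, Mg-26: 11.01%.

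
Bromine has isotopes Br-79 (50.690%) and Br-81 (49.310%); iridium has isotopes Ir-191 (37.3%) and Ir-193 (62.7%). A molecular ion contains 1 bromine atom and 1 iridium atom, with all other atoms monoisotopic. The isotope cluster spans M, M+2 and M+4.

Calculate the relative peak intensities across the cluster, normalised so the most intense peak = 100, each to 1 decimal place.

37.7 : 100.0 : 61.6

Bromine pattern (n=1): 0.5069 : 0.4931
Iridium pattern (n=1): 0.3730 : 0.6270
Convolve the two distributions (both contribute in 2-u steps):
  M: 0.5069×0.3730 = 0.189074
  M+2: 0.5069×0.6270 + 0.4931×0.3730 = 0.501753
  M+4: 0.4931×0.6270 = 0.309174
Scale to base peak (0.501753) = 100: 37.7 : 100.0 : 61.6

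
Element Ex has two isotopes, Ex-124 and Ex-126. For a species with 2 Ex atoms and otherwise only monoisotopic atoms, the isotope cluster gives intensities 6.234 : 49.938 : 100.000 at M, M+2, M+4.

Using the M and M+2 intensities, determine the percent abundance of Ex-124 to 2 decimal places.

Let p = fractional abundance of Ex-124. I(M+2)/I(M) = [C(2,1)·p^1·(1−p)] / p^2 = 2·(1−p)/p = 49.938/6.234 = 8.0106
(1−p)/p = 8.0106/2 = 4.0053  ⇒  p = 1/(1 + 4.0053) = 0.1998
Ex-124: 19.98%, Ex-126: 80.02%.

19.98%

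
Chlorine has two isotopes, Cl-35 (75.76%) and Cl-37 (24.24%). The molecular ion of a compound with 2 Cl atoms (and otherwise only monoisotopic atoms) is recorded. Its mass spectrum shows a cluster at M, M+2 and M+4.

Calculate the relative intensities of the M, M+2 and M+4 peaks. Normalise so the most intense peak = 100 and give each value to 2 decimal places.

100.00 : 63.99 : 10.24

The 2 Cl atoms are independent, so intensities follow the terms of (0.7576 + 0.2424)^2.
P(M) = 0.7576^2 = 0.573958
P(M+2) = 2 × 0.7576^1 × 0.2424^1 = 0.367284
P(M+4) = 0.2424^2 = 0.058758
The M peak is largest (0.573958); scaling to 100 gives 100.00 : 63.99 : 10.24.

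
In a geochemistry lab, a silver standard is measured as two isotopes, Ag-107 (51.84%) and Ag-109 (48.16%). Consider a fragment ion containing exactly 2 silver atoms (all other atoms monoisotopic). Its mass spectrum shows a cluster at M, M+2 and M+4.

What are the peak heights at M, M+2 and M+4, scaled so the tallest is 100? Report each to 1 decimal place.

53.8 : 100.0 : 46.5

The 2 Ag atoms are independent, so intensities follow the terms of (0.5184 + 0.4816)^2.
P(M) = 0.5184^2 = 0.268739
P(M+2) = 2 × 0.5184^1 × 0.4816^1 = 0.499323
P(M+4) = 0.4816^2 = 0.231939
The M+2 peak is largest (0.499323); scaling to 100 gives 53.8 : 100.0 : 46.5.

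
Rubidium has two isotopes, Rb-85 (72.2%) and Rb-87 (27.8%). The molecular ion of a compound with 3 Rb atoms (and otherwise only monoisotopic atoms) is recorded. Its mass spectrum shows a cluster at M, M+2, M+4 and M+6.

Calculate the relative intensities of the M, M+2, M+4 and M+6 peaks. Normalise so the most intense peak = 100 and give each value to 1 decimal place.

Expanding (0.722 + 0.278)^3:
P(M) = 0.722^3 = 0.376367
P(M+2) = 3 × 0.722^2 × 0.278^1 = 0.434751
P(M+4) = 3 × 0.722^1 × 0.278^2 = 0.167397
P(M+6) = 0.278^3 = 0.021485
The M+2 peak is largest (0.434751); scaling to 100 gives 86.6 : 100.0 : 38.5 : 4.9.

86.6 : 100.0 : 38.5 : 4.9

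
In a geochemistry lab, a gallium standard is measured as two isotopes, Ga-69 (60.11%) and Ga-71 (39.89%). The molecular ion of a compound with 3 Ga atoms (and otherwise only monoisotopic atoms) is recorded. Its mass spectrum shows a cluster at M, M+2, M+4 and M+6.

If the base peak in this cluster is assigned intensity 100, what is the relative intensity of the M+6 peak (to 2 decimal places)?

Term probabilities: M 0.2172, M+2 0.4324, M+4 0.2869, M+6 0.0635. Base peak = M+2.
P(M+2) = C(3,1) × 0.6011^2 × 0.3989^1 = 3 × 0.36132121 × 0.3989 = 0.432393 (base)
P(M+6) = C(3,3) × 0.6011^0 × 0.3989^3 = 1 × 1.0000 × 0.06347345 = 0.063473
Relative intensity = 0.063473 / 0.432393 × 100 = 14.68

14.68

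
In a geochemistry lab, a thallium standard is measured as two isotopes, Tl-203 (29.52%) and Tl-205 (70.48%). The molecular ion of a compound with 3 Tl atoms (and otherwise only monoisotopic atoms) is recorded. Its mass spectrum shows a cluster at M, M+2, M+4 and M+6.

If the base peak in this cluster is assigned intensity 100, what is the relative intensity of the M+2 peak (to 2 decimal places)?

Term probabilities: M 0.0257, M+2 0.1843, M+4 0.4399, M+6 0.3501. Base peak = M+4.
P(M+4) = C(3,2) × 0.2952^1 × 0.7048^2 = 3 × 0.2952 × 0.49674304 = 0.439916 (base)
P(M+2) = C(3,1) × 0.2952^2 × 0.7048^1 = 3 × 0.08714304 × 0.7048 = 0.184255
Relative intensity = 0.184255 / 0.439916 × 100 = 41.88

41.88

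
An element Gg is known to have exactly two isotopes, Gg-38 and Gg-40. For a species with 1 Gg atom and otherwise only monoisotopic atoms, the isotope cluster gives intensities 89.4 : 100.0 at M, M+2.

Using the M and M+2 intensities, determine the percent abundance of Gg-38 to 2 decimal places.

47.20%

Write p for the Gg-38 fraction. I(M+2)/I(M) = [C(1,1)·p^0·(1−p)] / p^1 = 1·(1−p)/p = 100.0/89.4 = 1.1186
(1−p)/p = 1.1186/1 = 1.1186  ⇒  p = 1/(1 + 1.1186) = 0.4720
Gg-38: 47.20%, Gg-40: 52.80%.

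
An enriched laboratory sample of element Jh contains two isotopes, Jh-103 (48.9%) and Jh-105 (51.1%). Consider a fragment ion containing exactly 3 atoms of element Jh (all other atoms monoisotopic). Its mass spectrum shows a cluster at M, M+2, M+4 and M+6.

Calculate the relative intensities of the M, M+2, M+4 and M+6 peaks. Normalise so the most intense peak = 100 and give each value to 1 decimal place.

30.5 : 95.7 : 100.0 : 34.8

Expanding (0.489 + 0.511)^3:
P(M) = 0.489^3 = 0.116930
P(M+2) = 3 × 0.489^2 × 0.511^1 = 0.366572
P(M+4) = 3 × 0.489^1 × 0.511^2 = 0.383065
P(M+6) = 0.511^3 = 0.133433
The M+4 peak is largest (0.383065); scaling to 100 gives 30.5 : 95.7 : 100.0 : 34.8.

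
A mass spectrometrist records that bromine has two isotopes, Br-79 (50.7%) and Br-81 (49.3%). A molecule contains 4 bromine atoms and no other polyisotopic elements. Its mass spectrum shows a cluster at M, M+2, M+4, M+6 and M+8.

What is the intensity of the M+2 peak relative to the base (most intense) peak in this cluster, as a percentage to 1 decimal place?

68.6%

Term probabilities: M 0.0661, M+2 0.2570, M+4 0.3749, M+6 0.2430, M+8 0.0591. Base peak = M+4.
P(M+4) = C(4,2) × 0.507^2 × 0.493^2 = 6 × 0.257049 × 0.243049 = 0.374853 (base)
P(M+2) = C(4,1) × 0.507^3 × 0.493^1 = 4 × 0.13032384 × 0.4930 = 0.256999
Relative intensity = 0.256999 / 0.374853 × 100 = 68.6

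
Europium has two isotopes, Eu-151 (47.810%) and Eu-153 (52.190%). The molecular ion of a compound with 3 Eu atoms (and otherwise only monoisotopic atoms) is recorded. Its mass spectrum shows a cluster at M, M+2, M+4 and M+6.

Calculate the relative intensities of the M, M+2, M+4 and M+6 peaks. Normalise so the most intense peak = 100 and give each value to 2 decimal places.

The 3 Eu atoms are independent, so intensities follow the terms of (0.47810 + 0.52190)^3.
P(M) = 0.47810^3 = 0.109284
P(M+2) = 3 × 0.47810^2 × 0.52190^1 = 0.357887
P(M+4) = 3 × 0.47810^1 × 0.52190^2 = 0.390674
P(M+6) = 0.52190^3 = 0.142155
The M+4 peak is largest (0.390674); scaling to 100 gives 27.97 : 91.61 : 100.00 : 36.39.

27.97 : 91.61 : 100.00 : 36.39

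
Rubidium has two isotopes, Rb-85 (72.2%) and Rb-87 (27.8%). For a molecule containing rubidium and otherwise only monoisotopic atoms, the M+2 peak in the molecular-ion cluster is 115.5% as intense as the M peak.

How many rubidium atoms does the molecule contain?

3

For n independent Rb atoms, I(M+2)/I(M) = n · (abundance Rb-87) / (abundance Rb-85) = n · 0.278/0.722.
n = 1.155 × 0.722/0.278 = 3.00 ≈ 3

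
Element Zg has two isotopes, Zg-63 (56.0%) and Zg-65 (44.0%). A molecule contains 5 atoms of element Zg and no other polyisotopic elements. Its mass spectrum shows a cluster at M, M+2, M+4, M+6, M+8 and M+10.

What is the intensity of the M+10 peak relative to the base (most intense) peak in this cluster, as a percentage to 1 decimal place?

Binomial terms of (0.560 + 0.440)^5: M 0.0551, M+2 0.2164, M+4 0.3400, M+6 0.2671, M+8 0.1049, M+10 0.0165 → M+4 is the base peak.
P(M+4) = C(5,2) × 0.560^3 × 0.440^2 = 10 × 0.175616 × 0.1936 = 0.339993 (base)
P(M+10) = C(5,5) × 0.560^0 × 0.440^5 = 1 × 1.0000 × 0.01649162 = 0.016492
Relative intensity = 0.016492 / 0.339993 × 100 = 4.9

4.9%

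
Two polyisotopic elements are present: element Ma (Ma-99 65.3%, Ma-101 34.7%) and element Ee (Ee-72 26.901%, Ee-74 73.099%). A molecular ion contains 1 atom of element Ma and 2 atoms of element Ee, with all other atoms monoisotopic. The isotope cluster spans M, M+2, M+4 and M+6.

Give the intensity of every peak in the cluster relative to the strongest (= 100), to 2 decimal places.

Element Ma pattern (n=1): 0.6530 : 0.3470
Element Ee pattern (n=2): 0.07236638 : 0.39328724 : 0.53434638
Convolve the two distributions (both contribute in 2-u steps):
  M: 0.6530×0.07236638 = 0.047255
  M+2: 0.6530×0.39328724 + 0.3470×0.07236638 = 0.281928
  M+4: 0.6530×0.53434638 + 0.3470×0.39328724 = 0.485399
  M+6: 0.3470×0.53434638 = 0.185418
Scale to base peak (0.485399) = 100: 9.74 : 58.08 : 100.00 : 38.20

9.74 : 58.08 : 100.00 : 38.20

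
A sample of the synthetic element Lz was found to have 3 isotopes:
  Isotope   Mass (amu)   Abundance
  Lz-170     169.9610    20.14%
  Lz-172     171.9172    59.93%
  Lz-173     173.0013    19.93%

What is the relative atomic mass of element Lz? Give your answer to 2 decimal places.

171.74 amu

Ar = Σ fᵢ·mᵢ = 0.2014 × 169.9610 + 0.5993 × 171.9172 + 0.1993 × 173.0013
= 34.23015 + 103.02998 + 34.47916 = 171.73929 amu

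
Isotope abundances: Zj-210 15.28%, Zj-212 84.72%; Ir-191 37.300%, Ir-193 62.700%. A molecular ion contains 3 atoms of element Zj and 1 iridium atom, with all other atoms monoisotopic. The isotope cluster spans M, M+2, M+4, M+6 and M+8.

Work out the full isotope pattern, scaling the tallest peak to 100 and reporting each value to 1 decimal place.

Element Zj pattern (n=3): 0.00356755 : 0.05934087 : 0.32901561 : 0.60807597
Iridium pattern (n=1): 0.3730 : 0.6270
Convolve the two distributions (both contribute in 2-u steps):
  M: 0.00356755×0.3730 = 0.001331
  M+2: 0.00356755×0.6270 + 0.05934087×0.3730 = 0.024371
  M+4: 0.05934087×0.6270 + 0.32901561×0.3730 = 0.159930
  M+6: 0.32901561×0.6270 + 0.60807597×0.3730 = 0.433105
  M+8: 0.60807597×0.6270 = 0.381264
Scale to base peak (0.433105) = 100: 0.3 : 5.6 : 36.9 : 100.0 : 88.0

0.3 : 5.6 : 36.9 : 100.0 : 88.0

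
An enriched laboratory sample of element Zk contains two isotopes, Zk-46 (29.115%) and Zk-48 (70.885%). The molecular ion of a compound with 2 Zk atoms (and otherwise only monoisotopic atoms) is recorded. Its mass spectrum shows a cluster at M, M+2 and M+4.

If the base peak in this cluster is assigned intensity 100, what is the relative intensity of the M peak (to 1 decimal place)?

16.9

(0.29115 + 0.70885)^2 gives M 0.0848, M+2 0.4128, M+4 0.5025; the largest is M+4.
P(M+4) = C(2,2) × 0.29115^0 × 0.70885^2 = 1 × 1.0000 × 0.50246832 = 0.502468 (base)
P(M) = C(2,0) × 0.29115^2 × 0.70885^0 = 1 × 0.08476832 × 1.0000 = 0.084768
Relative intensity = 0.084768 / 0.502468 × 100 = 16.9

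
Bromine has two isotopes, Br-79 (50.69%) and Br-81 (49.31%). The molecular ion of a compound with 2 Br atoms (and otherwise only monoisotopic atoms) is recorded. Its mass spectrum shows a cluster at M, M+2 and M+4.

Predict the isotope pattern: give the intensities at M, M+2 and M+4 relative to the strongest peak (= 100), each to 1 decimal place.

51.4 : 100.0 : 48.6

Expanding (0.5069 + 0.4931)^2:
P(M) = 0.5069^2 = 0.256948
P(M+2) = 2 × 0.5069^1 × 0.4931^1 = 0.499905
P(M+4) = 0.4931^2 = 0.243148
The M+2 peak is largest (0.499905); scaling to 100 gives 51.4 : 100.0 : 48.6.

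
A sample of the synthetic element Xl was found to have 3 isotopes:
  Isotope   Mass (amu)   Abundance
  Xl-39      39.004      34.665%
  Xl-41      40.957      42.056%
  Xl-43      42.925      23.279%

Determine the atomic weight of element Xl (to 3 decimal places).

The abundance-weighted mean is 0.34665 × 39.004 + 0.42056 × 40.957 + 0.23279 × 42.925
= 13.5207 + 17.2249 + 9.9925 = 40.7381 amu

40.738 amu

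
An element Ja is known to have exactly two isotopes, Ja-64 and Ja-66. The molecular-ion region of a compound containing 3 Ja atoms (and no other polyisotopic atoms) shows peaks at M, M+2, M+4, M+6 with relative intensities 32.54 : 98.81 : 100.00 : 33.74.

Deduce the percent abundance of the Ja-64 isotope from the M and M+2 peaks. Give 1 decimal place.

If p is the fraction of Ja that is Ja-64, then I(M+2)/I(M) = [C(3,1)·p^2·(1−p)] / p^3 = 3·(1−p)/p = 98.81/32.54 = 3.0366
(1−p)/p = 3.0366/3 = 1.0122  ⇒  p = 1/(1 + 1.0122) = 0.4970
Ja-64: 49.7%, Ja-66: 50.3%.

49.7%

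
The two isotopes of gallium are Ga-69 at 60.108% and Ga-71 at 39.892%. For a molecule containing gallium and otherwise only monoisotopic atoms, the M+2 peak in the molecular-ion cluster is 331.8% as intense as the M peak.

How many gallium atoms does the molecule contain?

5

With n Ga atoms, P(M+2)/P(M) = C(n,1)·p^(n−1)q / p^n = n·q/p = n · 0.39892/0.60108.
n = 3.318 × 0.60108/0.39892 = 5.00 ≈ 5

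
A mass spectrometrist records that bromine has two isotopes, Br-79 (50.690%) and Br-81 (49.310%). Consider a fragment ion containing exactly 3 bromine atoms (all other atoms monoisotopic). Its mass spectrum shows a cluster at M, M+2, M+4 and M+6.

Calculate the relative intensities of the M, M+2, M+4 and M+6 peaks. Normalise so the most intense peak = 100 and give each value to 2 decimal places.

34.27 : 100.00 : 97.28 : 31.54

Each Br atom is independently Br-79 (p = 0.50690) or Br-81 (q = 0.49310); the cluster is the binomial expansion (p + q)^3.
P(M) = 0.50690^3 = 0.130247
P(M+2) = 3 × 0.50690^2 × 0.49310^1 = 0.380103
P(M+4) = 3 × 0.50690^1 × 0.49310^2 = 0.369755
P(M+6) = 0.49310^3 = 0.119896
The M+2 peak is largest (0.380103); scaling to 100 gives 34.27 : 100.00 : 97.28 : 31.54.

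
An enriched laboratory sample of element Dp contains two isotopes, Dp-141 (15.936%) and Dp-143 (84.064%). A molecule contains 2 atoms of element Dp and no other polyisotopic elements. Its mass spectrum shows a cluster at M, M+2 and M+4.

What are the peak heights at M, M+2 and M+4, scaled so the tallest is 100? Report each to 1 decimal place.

Each Dp atom is independently Dp-141 (p = 0.15936) or Dp-143 (q = 0.84064); the cluster is the binomial expansion (p + q)^2.
P(M) = 0.15936^2 = 0.025396
P(M+2) = 2 × 0.15936^1 × 0.84064^1 = 0.267929
P(M+4) = 0.84064^2 = 0.706676
The M+4 peak is largest (0.706676); scaling to 100 gives 3.6 : 37.9 : 100.0.

3.6 : 37.9 : 100.0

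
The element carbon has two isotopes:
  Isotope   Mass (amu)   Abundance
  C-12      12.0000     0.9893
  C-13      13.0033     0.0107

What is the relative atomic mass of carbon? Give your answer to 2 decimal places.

Ar = Σ fᵢ·mᵢ = 0.9893 × 12.0000 + 0.0107 × 13.0033
= 11.87160 + 0.13914 = 12.01074 amu

12.01 amu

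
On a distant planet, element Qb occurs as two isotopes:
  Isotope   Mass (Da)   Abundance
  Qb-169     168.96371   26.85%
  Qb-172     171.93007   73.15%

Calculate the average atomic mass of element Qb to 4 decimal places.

171.1336 Da

Ar = Σ fᵢ·mᵢ = 0.2685 × 168.96371 + 0.7315 × 171.93007
= 45.366756 + 125.766846 = 171.133602 Da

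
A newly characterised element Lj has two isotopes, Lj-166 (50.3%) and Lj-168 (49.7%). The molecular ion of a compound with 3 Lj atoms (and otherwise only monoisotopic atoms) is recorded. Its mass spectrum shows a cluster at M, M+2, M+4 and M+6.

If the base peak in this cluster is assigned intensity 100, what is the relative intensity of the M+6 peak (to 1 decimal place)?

Binomial terms of (0.503 + 0.497)^3: M 0.1273, M+2 0.3772, M+4 0.3727, M+6 0.1228 → M+2 is the base peak.
P(M+2) = C(3,1) × 0.503^2 × 0.497^1 = 3 × 0.253009 × 0.4970 = 0.377236 (base)
P(M+6) = C(3,3) × 0.503^0 × 0.497^3 = 1 × 1.0000 × 0.12276347 = 0.122763
Relative intensity = 0.122763 / 0.377236 × 100 = 32.5

32.5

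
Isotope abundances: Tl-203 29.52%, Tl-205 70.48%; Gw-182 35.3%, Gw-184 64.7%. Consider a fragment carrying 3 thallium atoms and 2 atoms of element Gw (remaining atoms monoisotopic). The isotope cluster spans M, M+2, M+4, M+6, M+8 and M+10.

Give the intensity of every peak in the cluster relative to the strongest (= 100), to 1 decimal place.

0.9 : 10.1 : 43.5 : 93.5 : 100.0 : 42.6

Thallium pattern (n=3): 0.02572463 : 0.18425524 : 0.43991564 : 0.35010449
Element Gw pattern (n=2): 0.124609 : 0.456782 : 0.418609
Convolve the two distributions (both contribute in 2-u steps):
  M: 0.02572463×0.124609 = 0.003206
  M+2: 0.02572463×0.456782 + 0.18425524×0.124609 = 0.034710
  M+4: 0.02572463×0.418609 + 0.18425524×0.456782 + 0.43991564×0.124609 = 0.149750
  M+6: 0.18425524×0.418609 + 0.43991564×0.456782 + 0.35010449×0.124609 = 0.321703
  M+8: 0.43991564×0.418609 + 0.35010449×0.456782 = 0.344074
  M+10: 0.35010449×0.418609 = 0.146557
Scale to base peak (0.344074) = 100: 0.9 : 10.1 : 43.5 : 93.5 : 100.0 : 42.6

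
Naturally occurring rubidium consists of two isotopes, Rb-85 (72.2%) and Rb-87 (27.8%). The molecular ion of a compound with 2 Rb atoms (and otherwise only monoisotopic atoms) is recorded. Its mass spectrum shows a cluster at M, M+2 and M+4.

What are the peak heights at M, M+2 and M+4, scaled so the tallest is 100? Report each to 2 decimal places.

Expanding (0.722 + 0.278)^2:
P(M) = 0.722^2 = 0.521284
P(M+2) = 2 × 0.722^1 × 0.278^1 = 0.401432
P(M+4) = 0.278^2 = 0.077284
The M peak is largest (0.521284); scaling to 100 gives 100.00 : 77.01 : 14.83.

100.00 : 77.01 : 14.83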